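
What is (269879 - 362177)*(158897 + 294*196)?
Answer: -19984455258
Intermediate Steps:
(269879 - 362177)*(158897 + 294*196) = -92298*(158897 + 57624) = -92298*216521 = -19984455258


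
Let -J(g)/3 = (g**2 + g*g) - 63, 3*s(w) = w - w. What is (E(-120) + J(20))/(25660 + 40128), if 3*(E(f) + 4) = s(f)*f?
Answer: -2215/65788 ≈ -0.033669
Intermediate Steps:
s(w) = 0 (s(w) = (w - w)/3 = (1/3)*0 = 0)
J(g) = 189 - 6*g**2 (J(g) = -3*((g**2 + g*g) - 63) = -3*((g**2 + g**2) - 63) = -3*(2*g**2 - 63) = -3*(-63 + 2*g**2) = 189 - 6*g**2)
E(f) = -4 (E(f) = -4 + (0*f)/3 = -4 + (1/3)*0 = -4 + 0 = -4)
(E(-120) + J(20))/(25660 + 40128) = (-4 + (189 - 6*20**2))/(25660 + 40128) = (-4 + (189 - 6*400))/65788 = (-4 + (189 - 2400))*(1/65788) = (-4 - 2211)*(1/65788) = -2215*1/65788 = -2215/65788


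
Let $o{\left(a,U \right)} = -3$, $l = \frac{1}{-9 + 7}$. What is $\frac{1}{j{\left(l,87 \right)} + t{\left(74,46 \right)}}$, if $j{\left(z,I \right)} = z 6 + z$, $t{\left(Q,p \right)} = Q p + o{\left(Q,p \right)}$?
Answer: $\frac{2}{6795} \approx 0.00029433$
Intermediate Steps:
$l = - \frac{1}{2}$ ($l = \frac{1}{-2} = - \frac{1}{2} \approx -0.5$)
$t{\left(Q,p \right)} = -3 + Q p$ ($t{\left(Q,p \right)} = Q p - 3 = -3 + Q p$)
$j{\left(z,I \right)} = 7 z$ ($j{\left(z,I \right)} = 6 z + z = 7 z$)
$\frac{1}{j{\left(l,87 \right)} + t{\left(74,46 \right)}} = \frac{1}{7 \left(- \frac{1}{2}\right) + \left(-3 + 74 \cdot 46\right)} = \frac{1}{- \frac{7}{2} + \left(-3 + 3404\right)} = \frac{1}{- \frac{7}{2} + 3401} = \frac{1}{\frac{6795}{2}} = \frac{2}{6795}$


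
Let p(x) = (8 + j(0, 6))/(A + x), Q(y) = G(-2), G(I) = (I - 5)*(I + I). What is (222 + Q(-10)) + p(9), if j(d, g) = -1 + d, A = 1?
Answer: 2507/10 ≈ 250.70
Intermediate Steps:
G(I) = 2*I*(-5 + I) (G(I) = (-5 + I)*(2*I) = 2*I*(-5 + I))
Q(y) = 28 (Q(y) = 2*(-2)*(-5 - 2) = 2*(-2)*(-7) = 28)
p(x) = 7/(1 + x) (p(x) = (8 + (-1 + 0))/(1 + x) = (8 - 1)/(1 + x) = 7/(1 + x))
(222 + Q(-10)) + p(9) = (222 + 28) + 7/(1 + 9) = 250 + 7/10 = 2507/10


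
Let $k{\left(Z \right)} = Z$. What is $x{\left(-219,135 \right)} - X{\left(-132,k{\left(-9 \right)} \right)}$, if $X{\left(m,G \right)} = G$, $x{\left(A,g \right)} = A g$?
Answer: $-29556$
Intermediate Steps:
$x{\left(-219,135 \right)} - X{\left(-132,k{\left(-9 \right)} \right)} = \left(-219\right) 135 - -9 = -29565 + 9 = -29556$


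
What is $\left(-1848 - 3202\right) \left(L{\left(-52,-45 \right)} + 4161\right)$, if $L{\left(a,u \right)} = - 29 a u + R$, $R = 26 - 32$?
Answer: $321710250$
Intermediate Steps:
$R = -6$ ($R = 26 - 32 = -6$)
$L{\left(a,u \right)} = -6 - 29 a u$ ($L{\left(a,u \right)} = - 29 a u - 6 = -6 - 29 a u$)
$\left(-1848 - 3202\right) \left(L{\left(-52,-45 \right)} + 4161\right) = \left(-1848 - 3202\right) \left(\left(-6 - \left(-1508\right) \left(-45\right)\right) + 4161\right) = - 5050 \left(\left(-6 - 67860\right) + 4161\right) = - 5050 \left(-67866 + 4161\right) = \left(-5050\right) \left(-63705\right) = 321710250$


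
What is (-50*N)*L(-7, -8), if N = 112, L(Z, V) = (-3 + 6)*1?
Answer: -16800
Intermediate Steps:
L(Z, V) = 3 (L(Z, V) = 3*1 = 3)
(-50*N)*L(-7, -8) = -50*112*3 = -5600*3 = -16800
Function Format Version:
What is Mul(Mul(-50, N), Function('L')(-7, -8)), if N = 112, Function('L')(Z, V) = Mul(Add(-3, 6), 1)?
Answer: -16800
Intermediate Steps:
Function('L')(Z, V) = 3 (Function('L')(Z, V) = Mul(3, 1) = 3)
Mul(Mul(-50, N), Function('L')(-7, -8)) = Mul(Mul(-50, 112), 3) = Mul(-5600, 3) = -16800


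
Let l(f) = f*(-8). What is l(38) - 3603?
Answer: -3907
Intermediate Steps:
l(f) = -8*f
l(38) - 3603 = -8*38 - 3603 = -304 - 3603 = -3907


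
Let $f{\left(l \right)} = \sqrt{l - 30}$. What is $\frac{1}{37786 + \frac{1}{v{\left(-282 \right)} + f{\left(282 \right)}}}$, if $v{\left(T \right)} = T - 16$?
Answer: $\frac{1115341858}{42144303692979} + \frac{2 \sqrt{7}}{42144303692979} \approx 2.6465 \cdot 10^{-5}$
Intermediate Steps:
$v{\left(T \right)} = -16 + T$ ($v{\left(T \right)} = T - 16 = -16 + T$)
$f{\left(l \right)} = \sqrt{-30 + l}$
$\frac{1}{37786 + \frac{1}{v{\left(-282 \right)} + f{\left(282 \right)}}} = \frac{1}{37786 + \frac{1}{\left(-16 - 282\right) + \sqrt{-30 + 282}}} = \frac{1}{37786 + \frac{1}{-298 + \sqrt{252}}} = \frac{1}{37786 + \frac{1}{-298 + 6 \sqrt{7}}}$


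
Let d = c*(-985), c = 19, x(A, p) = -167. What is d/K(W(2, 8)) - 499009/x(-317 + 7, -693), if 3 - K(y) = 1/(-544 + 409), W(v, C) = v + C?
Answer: -219332021/67802 ≈ -3234.9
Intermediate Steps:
W(v, C) = C + v
K(y) = 406/135 (K(y) = 3 - 1/(-544 + 409) = 3 - 1/(-135) = 3 - 1*(-1/135) = 3 + 1/135 = 406/135)
d = -18715 (d = 19*(-985) = -18715)
d/K(W(2, 8)) - 499009/x(-317 + 7, -693) = -18715/406/135 - 499009/(-167) = -18715*135/406 - 499009*(-1/167) = -2526525/406 + 499009/167 = -219332021/67802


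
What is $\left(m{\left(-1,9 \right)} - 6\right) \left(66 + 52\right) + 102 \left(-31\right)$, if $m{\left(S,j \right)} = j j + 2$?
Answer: $5924$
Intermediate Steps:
$m{\left(S,j \right)} = 2 + j^{2}$ ($m{\left(S,j \right)} = j^{2} + 2 = 2 + j^{2}$)
$\left(m{\left(-1,9 \right)} - 6\right) \left(66 + 52\right) + 102 \left(-31\right) = \left(\left(2 + 9^{2}\right) - 6\right) \left(66 + 52\right) + 102 \left(-31\right) = \left(\left(2 + 81\right) - 6\right) 118 - 3162 = \left(83 - 6\right) 118 - 3162 = 77 \cdot 118 - 3162 = 9086 - 3162 = 5924$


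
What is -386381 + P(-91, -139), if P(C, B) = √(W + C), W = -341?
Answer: -386381 + 12*I*√3 ≈ -3.8638e+5 + 20.785*I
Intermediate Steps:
P(C, B) = √(-341 + C)
-386381 + P(-91, -139) = -386381 + √(-341 - 91) = -386381 + √(-432) = -386381 + 12*I*√3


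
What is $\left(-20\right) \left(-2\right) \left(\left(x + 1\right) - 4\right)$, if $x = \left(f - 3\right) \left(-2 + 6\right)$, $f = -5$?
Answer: $-1400$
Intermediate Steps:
$x = -32$ ($x = \left(-5 - 3\right) \left(-2 + 6\right) = \left(-8\right) 4 = -32$)
$\left(-20\right) \left(-2\right) \left(\left(x + 1\right) - 4\right) = \left(-20\right) \left(-2\right) \left(\left(-32 + 1\right) - 4\right) = 40 \left(-31 - 4\right) = 40 \left(-35\right) = -1400$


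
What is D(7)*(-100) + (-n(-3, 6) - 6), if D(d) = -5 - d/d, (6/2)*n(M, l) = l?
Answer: 592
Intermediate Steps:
n(M, l) = l/3
D(d) = -6 (D(d) = -5 - 1*1 = -5 - 1 = -6)
D(7)*(-100) + (-n(-3, 6) - 6) = -6*(-100) + (-6/3 - 6) = 600 + (-1*2 - 6) = 600 + (-2 - 6) = 600 - 8 = 592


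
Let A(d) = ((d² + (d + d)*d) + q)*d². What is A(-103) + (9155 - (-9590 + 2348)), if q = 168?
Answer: 339451352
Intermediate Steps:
A(d) = d²*(168 + 3*d²) (A(d) = ((d² + (d + d)*d) + 168)*d² = ((d² + (2*d)*d) + 168)*d² = ((d² + 2*d²) + 168)*d² = (3*d² + 168)*d² = (168 + 3*d²)*d² = d²*(168 + 3*d²))
A(-103) + (9155 - (-9590 + 2348)) = 3*(-103)²*(56 + (-103)²) + (9155 - (-9590 + 2348)) = 3*10609*(56 + 10609) + (9155 - 1*(-7242)) = 3*10609*10665 + (9155 + 7242) = 339434955 + 16397 = 339451352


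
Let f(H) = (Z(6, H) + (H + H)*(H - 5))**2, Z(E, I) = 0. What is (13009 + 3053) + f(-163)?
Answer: 2999549886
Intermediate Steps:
f(H) = 4*H**2*(-5 + H)**2 (f(H) = (0 + (H + H)*(H - 5))**2 = (0 + (2*H)*(-5 + H))**2 = (0 + 2*H*(-5 + H))**2 = (2*H*(-5 + H))**2 = 4*H**2*(-5 + H)**2)
(13009 + 3053) + f(-163) = (13009 + 3053) + 4*(-163)**2*(-5 - 163)**2 = 16062 + 4*26569*(-168)**2 = 16062 + 4*26569*28224 = 16062 + 2999533824 = 2999549886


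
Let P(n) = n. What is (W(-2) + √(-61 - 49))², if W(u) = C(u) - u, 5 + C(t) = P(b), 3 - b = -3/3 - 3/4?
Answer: -1711/16 + 7*I*√110/2 ≈ -106.94 + 36.708*I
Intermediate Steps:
b = 19/4 (b = 3 - (-3/3 - 3/4) = 3 - (-3*⅓ - 3*¼) = 3 - (-1 - ¾) = 3 - 1*(-7/4) = 3 + 7/4 = 19/4 ≈ 4.7500)
C(t) = -¼ (C(t) = -5 + 19/4 = -¼)
W(u) = -¼ - u
(W(-2) + √(-61 - 49))² = ((-¼ - 1*(-2)) + √(-61 - 49))² = ((-¼ + 2) + √(-110))² = (7/4 + I*√110)²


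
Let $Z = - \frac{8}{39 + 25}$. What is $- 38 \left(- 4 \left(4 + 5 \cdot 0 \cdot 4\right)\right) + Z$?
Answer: $\frac{4863}{8} \approx 607.88$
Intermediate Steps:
$Z = - \frac{1}{8}$ ($Z = - \frac{8}{64} = \left(-8\right) \frac{1}{64} = - \frac{1}{8} \approx -0.125$)
$- 38 \left(- 4 \left(4 + 5 \cdot 0 \cdot 4\right)\right) + Z = - 38 \left(- 4 \left(4 + 5 \cdot 0 \cdot 4\right)\right) - \frac{1}{8} = - 38 \left(- 4 \left(4 + 0 \cdot 4\right)\right) - \frac{1}{8} = - 38 \left(- 4 \left(4 + 0\right)\right) - \frac{1}{8} = - 38 \left(\left(-4\right) 4\right) - \frac{1}{8} = \left(-38\right) \left(-16\right) - \frac{1}{8} = 608 - \frac{1}{8} = \frac{4863}{8}$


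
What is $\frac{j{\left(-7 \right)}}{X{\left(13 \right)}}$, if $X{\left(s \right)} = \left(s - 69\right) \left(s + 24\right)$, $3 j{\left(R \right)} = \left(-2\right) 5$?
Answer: $\frac{5}{3108} \approx 0.0016088$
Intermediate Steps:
$j{\left(R \right)} = - \frac{10}{3}$ ($j{\left(R \right)} = \frac{\left(-2\right) 5}{3} = \frac{1}{3} \left(-10\right) = - \frac{10}{3}$)
$X{\left(s \right)} = \left(-69 + s\right) \left(24 + s\right)$
$\frac{j{\left(-7 \right)}}{X{\left(13 \right)}} = - \frac{10}{3 \left(-1656 + 13^{2} - 585\right)} = - \frac{10}{3 \left(-1656 + 169 - 585\right)} = - \frac{10}{3 \left(-2072\right)} = \left(- \frac{10}{3}\right) \left(- \frac{1}{2072}\right) = \frac{5}{3108}$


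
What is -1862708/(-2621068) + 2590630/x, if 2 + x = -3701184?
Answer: 13001422356/1212632523331 ≈ 0.010722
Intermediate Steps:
x = -3701186 (x = -2 - 3701184 = -3701186)
-1862708/(-2621068) + 2590630/x = -1862708/(-2621068) + 2590630/(-3701186) = -1862708*(-1/2621068) + 2590630*(-1/3701186) = 465677/655267 - 1295315/1850593 = 13001422356/1212632523331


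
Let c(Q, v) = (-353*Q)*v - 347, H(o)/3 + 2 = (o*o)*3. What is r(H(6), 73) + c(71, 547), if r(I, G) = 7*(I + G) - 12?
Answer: -13707083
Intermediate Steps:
H(o) = -6 + 9*o² (H(o) = -6 + 3*((o*o)*3) = -6 + 3*(o²*3) = -6 + 3*(3*o²) = -6 + 9*o²)
c(Q, v) = -347 - 353*Q*v (c(Q, v) = -353*Q*v - 347 = -347 - 353*Q*v)
r(I, G) = -12 + 7*G + 7*I (r(I, G) = 7*(G + I) - 12 = (7*G + 7*I) - 12 = -12 + 7*G + 7*I)
r(H(6), 73) + c(71, 547) = (-12 + 7*73 + 7*(-6 + 9*6²)) + (-347 - 353*71*547) = (-12 + 511 + 7*(-6 + 9*36)) + (-347 - 13709461) = (-12 + 511 + 7*(-6 + 324)) - 13709808 = (-12 + 511 + 7*318) - 13709808 = (-12 + 511 + 2226) - 13709808 = 2725 - 13709808 = -13707083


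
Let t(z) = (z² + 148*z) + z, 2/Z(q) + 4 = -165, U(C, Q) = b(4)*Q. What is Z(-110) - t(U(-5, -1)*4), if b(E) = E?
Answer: 359630/169 ≈ 2128.0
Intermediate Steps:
U(C, Q) = 4*Q
Z(q) = -2/169 (Z(q) = 2/(-4 - 165) = 2/(-169) = 2*(-1/169) = -2/169)
t(z) = z² + 149*z
Z(-110) - t(U(-5, -1)*4) = -2/169 - (4*(-1))*4*(149 + (4*(-1))*4) = -2/169 - (-4*4)*(149 - 4*4) = -2/169 - (-16)*(149 - 16) = -2/169 - (-16)*133 = -2/169 - 1*(-2128) = -2/169 + 2128 = 359630/169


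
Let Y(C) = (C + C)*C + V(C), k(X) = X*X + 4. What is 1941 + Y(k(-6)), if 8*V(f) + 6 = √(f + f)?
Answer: 20561/4 + √5/2 ≈ 5141.4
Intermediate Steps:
k(X) = 4 + X² (k(X) = X² + 4 = 4 + X²)
V(f) = -¾ + √2*√f/8 (V(f) = -¾ + √(f + f)/8 = -¾ + √(2*f)/8 = -¾ + (√2*√f)/8 = -¾ + √2*√f/8)
Y(C) = -¾ + 2*C² + √2*√C/8 (Y(C) = (C + C)*C + (-¾ + √2*√C/8) = (2*C)*C + (-¾ + √2*√C/8) = 2*C² + (-¾ + √2*√C/8) = -¾ + 2*C² + √2*√C/8)
1941 + Y(k(-6)) = 1941 + (-¾ + 2*(4 + (-6)²)² + √2*√(4 + (-6)²)/8) = 1941 + (-¾ + 2*(4 + 36)² + √2*√(4 + 36)/8) = 1941 + (-¾ + 2*40² + √2*√40/8) = 1941 + (-¾ + 2*1600 + √2*(2*√10)/8) = 1941 + (-¾ + 3200 + √5/2) = 1941 + (12797/4 + √5/2) = 20561/4 + √5/2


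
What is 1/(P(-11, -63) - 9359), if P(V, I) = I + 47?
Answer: -1/9375 ≈ -0.00010667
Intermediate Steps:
P(V, I) = 47 + I
1/(P(-11, -63) - 9359) = 1/((47 - 63) - 9359) = 1/(-16 - 9359) = 1/(-9375) = -1/9375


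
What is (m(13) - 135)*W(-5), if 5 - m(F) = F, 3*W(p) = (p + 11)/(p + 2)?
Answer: 286/3 ≈ 95.333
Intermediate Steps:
W(p) = (11 + p)/(3*(2 + p)) (W(p) = ((p + 11)/(p + 2))/3 = ((11 + p)/(2 + p))/3 = (11 + p)/(3*(2 + p)))
m(F) = 5 - F
(m(13) - 135)*W(-5) = ((5 - 1*13) - 135)*((11 - 5)/(3*(2 - 5))) = ((5 - 13) - 135)*((⅓)*6/(-3)) = (-8 - 135)*((⅓)*(-⅓)*6) = -143*(-⅔) = 286/3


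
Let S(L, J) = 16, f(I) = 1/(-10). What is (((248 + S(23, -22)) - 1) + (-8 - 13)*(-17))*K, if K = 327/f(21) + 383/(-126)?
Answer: -127844930/63 ≈ -2.0293e+6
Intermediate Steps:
f(I) = -⅒
K = -412403/126 (K = 327/(-⅒) + 383/(-126) = 327*(-10) + 383*(-1/126) = -3270 - 383/126 = -412403/126 ≈ -3273.0)
(((248 + S(23, -22)) - 1) + (-8 - 13)*(-17))*K = (((248 + 16) - 1) + (-8 - 13)*(-17))*(-412403/126) = ((264 - 1) - 21*(-17))*(-412403/126) = (263 + 357)*(-412403/126) = 620*(-412403/126) = -127844930/63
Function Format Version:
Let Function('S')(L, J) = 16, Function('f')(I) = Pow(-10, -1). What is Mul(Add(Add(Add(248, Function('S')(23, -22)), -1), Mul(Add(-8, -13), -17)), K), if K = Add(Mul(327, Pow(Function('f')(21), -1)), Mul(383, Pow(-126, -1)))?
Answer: Rational(-127844930, 63) ≈ -2.0293e+6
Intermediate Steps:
Function('f')(I) = Rational(-1, 10)
K = Rational(-412403, 126) (K = Add(Mul(327, Pow(Rational(-1, 10), -1)), Mul(383, Pow(-126, -1))) = Add(Mul(327, -10), Mul(383, Rational(-1, 126))) = Add(-3270, Rational(-383, 126)) = Rational(-412403, 126) ≈ -3273.0)
Mul(Add(Add(Add(248, Function('S')(23, -22)), -1), Mul(Add(-8, -13), -17)), K) = Mul(Add(Add(Add(248, 16), -1), Mul(Add(-8, -13), -17)), Rational(-412403, 126)) = Mul(Add(Add(264, -1), Mul(-21, -17)), Rational(-412403, 126)) = Mul(Add(263, 357), Rational(-412403, 126)) = Mul(620, Rational(-412403, 126)) = Rational(-127844930, 63)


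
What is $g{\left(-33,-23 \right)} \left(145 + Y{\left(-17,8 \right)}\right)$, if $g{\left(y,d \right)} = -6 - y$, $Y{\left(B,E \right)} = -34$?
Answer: $2997$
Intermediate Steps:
$g{\left(-33,-23 \right)} \left(145 + Y{\left(-17,8 \right)}\right) = \left(-6 - -33\right) \left(145 - 34\right) = \left(-6 + 33\right) 111 = 27 \cdot 111 = 2997$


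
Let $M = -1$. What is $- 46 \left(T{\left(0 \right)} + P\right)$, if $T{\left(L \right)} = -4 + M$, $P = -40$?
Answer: $2070$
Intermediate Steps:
$T{\left(L \right)} = -5$ ($T{\left(L \right)} = -4 - 1 = -5$)
$- 46 \left(T{\left(0 \right)} + P\right) = - 46 \left(-5 - 40\right) = \left(-46\right) \left(-45\right) = 2070$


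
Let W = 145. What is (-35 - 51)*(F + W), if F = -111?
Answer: -2924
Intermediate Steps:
(-35 - 51)*(F + W) = (-35 - 51)*(-111 + 145) = -86*34 = -2924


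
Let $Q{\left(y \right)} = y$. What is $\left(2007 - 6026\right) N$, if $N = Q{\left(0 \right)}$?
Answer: $0$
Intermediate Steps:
$N = 0$
$\left(2007 - 6026\right) N = \left(2007 - 6026\right) 0 = \left(-4019\right) 0 = 0$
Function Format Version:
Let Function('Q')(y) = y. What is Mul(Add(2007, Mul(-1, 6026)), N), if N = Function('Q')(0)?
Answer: 0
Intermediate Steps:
N = 0
Mul(Add(2007, Mul(-1, 6026)), N) = Mul(Add(2007, Mul(-1, 6026)), 0) = Mul(Add(2007, -6026), 0) = Mul(-4019, 0) = 0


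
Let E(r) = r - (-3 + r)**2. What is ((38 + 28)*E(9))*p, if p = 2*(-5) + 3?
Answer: 12474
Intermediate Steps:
p = -7 (p = -10 + 3 = -7)
((38 + 28)*E(9))*p = ((38 + 28)*(9 - (-3 + 9)**2))*(-7) = (66*(9 - 1*6**2))*(-7) = (66*(9 - 1*36))*(-7) = (66*(9 - 36))*(-7) = (66*(-27))*(-7) = -1782*(-7) = 12474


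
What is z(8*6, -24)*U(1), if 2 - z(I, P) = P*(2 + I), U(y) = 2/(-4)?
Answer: -601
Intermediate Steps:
U(y) = -1/2 (U(y) = 2*(-1/4) = -1/2)
z(I, P) = 2 - P*(2 + I)
z(8*6, -24)*U(1) = (2 - 2*(-24) - 1*8*6*(-24))*(-1/2) = (2 + 48 - 1*48*(-24))*(-1/2) = (2 + 48 + 1152)*(-1/2) = 1202*(-1/2) = -601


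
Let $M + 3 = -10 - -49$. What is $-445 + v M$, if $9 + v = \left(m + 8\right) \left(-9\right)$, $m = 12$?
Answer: $-7249$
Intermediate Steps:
$M = 36$ ($M = -3 - -39 = -3 + \left(-10 + 49\right) = -3 + 39 = 36$)
$v = -189$ ($v = -9 + \left(12 + 8\right) \left(-9\right) = -9 + 20 \left(-9\right) = -9 - 180 = -189$)
$-445 + v M = -445 - 6804 = -7249$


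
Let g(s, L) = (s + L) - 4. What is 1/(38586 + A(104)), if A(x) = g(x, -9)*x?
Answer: 1/48050 ≈ 2.0812e-5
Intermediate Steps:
g(s, L) = -4 + L + s (g(s, L) = (L + s) - 4 = -4 + L + s)
A(x) = x*(-13 + x) (A(x) = (-4 - 9 + x)*x = (-13 + x)*x = x*(-13 + x))
1/(38586 + A(104)) = 1/(38586 + 104*(-13 + 104)) = 1/(38586 + 104*91) = 1/(38586 + 9464) = 1/48050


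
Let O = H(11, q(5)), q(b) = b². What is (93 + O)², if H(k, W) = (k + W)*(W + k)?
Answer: 1929321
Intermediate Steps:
H(k, W) = (W + k)² (H(k, W) = (W + k)*(W + k) = (W + k)²)
O = 1296 (O = (5² + 11)² = (25 + 11)² = 36² = 1296)
(93 + O)² = (93 + 1296)² = 1389² = 1929321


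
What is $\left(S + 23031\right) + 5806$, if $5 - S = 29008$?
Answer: $-166$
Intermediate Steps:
$S = -29003$ ($S = 5 - 29008 = -29003$)
$\left(S + 23031\right) + 5806 = \left(-29003 + 23031\right) + 5806 = -5972 + 5806 = -166$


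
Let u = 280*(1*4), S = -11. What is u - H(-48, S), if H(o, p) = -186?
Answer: 1306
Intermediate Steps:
u = 1120 (u = 280*4 = 1120)
u - H(-48, S) = 1120 - 1*(-186) = 1120 + 186 = 1306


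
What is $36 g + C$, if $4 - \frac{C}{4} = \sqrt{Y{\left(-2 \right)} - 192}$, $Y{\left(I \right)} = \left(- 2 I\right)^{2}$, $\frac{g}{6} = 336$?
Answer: $72592 - 16 i \sqrt{11} \approx 72592.0 - 53.066 i$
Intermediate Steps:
$g = 2016$ ($g = 6 \cdot 336 = 2016$)
$Y{\left(I \right)} = 4 I^{2}$
$C = 16 - 16 i \sqrt{11}$ ($C = 16 - 4 \sqrt{4 \left(-2\right)^{2} - 192} = 16 - 4 \sqrt{4 \cdot 4 - 192} = 16 - 4 \sqrt{16 - 192} = 16 - 4 \sqrt{-176} = 16 - 4 \cdot 4 i \sqrt{11} = 16 - 16 i \sqrt{11} \approx 16.0 - 53.066 i$)
$36 g + C = 36 \cdot 2016 + \left(16 - 16 i \sqrt{11}\right) = 72576 + \left(16 - 16 i \sqrt{11}\right) = 72592 - 16 i \sqrt{11}$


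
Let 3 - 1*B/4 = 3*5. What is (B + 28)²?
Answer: 400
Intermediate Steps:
B = -48 (B = 12 - 12*5 = 12 - 4*15 = 12 - 60 = -48)
(B + 28)² = (-48 + 28)² = (-20)² = 400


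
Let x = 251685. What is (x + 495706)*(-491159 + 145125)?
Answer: -258622697294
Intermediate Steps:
(x + 495706)*(-491159 + 145125) = (251685 + 495706)*(-491159 + 145125) = 747391*(-346034) = -258622697294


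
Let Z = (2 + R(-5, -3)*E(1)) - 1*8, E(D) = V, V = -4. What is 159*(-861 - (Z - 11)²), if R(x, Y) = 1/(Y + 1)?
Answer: -172674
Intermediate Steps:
R(x, Y) = 1/(1 + Y)
E(D) = -4
Z = -4 (Z = (2 - 4/(1 - 3)) - 1*8 = (2 - 4/(-2)) - 8 = (2 - ½*(-4)) - 8 = (2 + 2) - 8 = 4 - 8 = -4)
159*(-861 - (Z - 11)²) = 159*(-861 - (-4 - 11)²) = 159*(-861 - 1*(-15)²) = 159*(-861 - 1*225) = 159*(-861 - 225) = 159*(-1086) = -172674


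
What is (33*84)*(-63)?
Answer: -174636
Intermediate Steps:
(33*84)*(-63) = 2772*(-63) = -174636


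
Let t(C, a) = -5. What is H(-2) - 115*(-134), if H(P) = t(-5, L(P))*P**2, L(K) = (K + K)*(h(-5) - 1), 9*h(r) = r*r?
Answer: 15390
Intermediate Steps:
h(r) = r**2/9 (h(r) = (r*r)/9 = r**2/9)
L(K) = 32*K/9 (L(K) = (K + K)*((1/9)*(-5)**2 - 1) = (2*K)*((1/9)*25 - 1) = (2*K)*(25/9 - 1) = (2*K)*(16/9) = 32*K/9)
H(P) = -5*P**2
H(-2) - 115*(-134) = -5*(-2)**2 - 115*(-134) = -5*4 + 15410 = -20 + 15410 = 15390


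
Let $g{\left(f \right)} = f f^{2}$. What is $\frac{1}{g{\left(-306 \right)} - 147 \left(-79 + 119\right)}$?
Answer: $- \frac{1}{28658496} \approx -3.4894 \cdot 10^{-8}$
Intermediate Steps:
$g{\left(f \right)} = f^{3}$
$\frac{1}{g{\left(-306 \right)} - 147 \left(-79 + 119\right)} = \frac{1}{\left(-306\right)^{3} - 147 \left(-79 + 119\right)} = \frac{1}{-28652616 - 5880} = \frac{1}{-28658496} = - \frac{1}{28658496}$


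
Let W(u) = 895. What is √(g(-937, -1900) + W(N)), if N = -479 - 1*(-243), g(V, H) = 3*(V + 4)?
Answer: 4*I*√119 ≈ 43.635*I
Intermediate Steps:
g(V, H) = 12 + 3*V (g(V, H) = 3*(4 + V) = 12 + 3*V)
N = -236 (N = -479 + 243 = -236)
√(g(-937, -1900) + W(N)) = √((12 + 3*(-937)) + 895) = √((12 - 2811) + 895) = √(-2799 + 895) = √(-1904) = 4*I*√119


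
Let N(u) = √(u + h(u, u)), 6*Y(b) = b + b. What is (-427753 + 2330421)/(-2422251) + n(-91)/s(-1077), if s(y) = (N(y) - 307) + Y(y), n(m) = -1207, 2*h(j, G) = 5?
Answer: 2202342618376/2154013346511 + 1207*I*√4298/889261 ≈ 1.0224 + 0.088984*I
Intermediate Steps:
h(j, G) = 5/2 (h(j, G) = (½)*5 = 5/2)
Y(b) = b/3 (Y(b) = (b + b)/6 = (2*b)/6 = b/3)
N(u) = √(5/2 + u) (N(u) = √(u + 5/2) = √(5/2 + u))
s(y) = -307 + √(10 + 4*y)/2 + y/3 (s(y) = (√(10 + 4*y)/2 - 307) + y/3 = (-307 + √(10 + 4*y)/2) + y/3 = -307 + √(10 + 4*y)/2 + y/3)
(-427753 + 2330421)/(-2422251) + n(-91)/s(-1077) = (-427753 + 2330421)/(-2422251) - 1207/(-307 + √(10 + 4*(-1077))/2 + (⅓)*(-1077)) = 1902668*(-1/2422251) - 1207/(-307 + √(10 - 4308)/2 - 359) = -1902668/2422251 - 1207/(-307 + √(-4298)/2 - 359) = -1902668/2422251 - 1207/(-307 + (I*√4298)/2 - 359) = -1902668/2422251 - 1207/(-307 + I*√4298/2 - 359) = -1902668/2422251 - 1207/(-666 + I*√4298/2)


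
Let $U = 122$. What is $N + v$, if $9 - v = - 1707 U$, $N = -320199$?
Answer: $-111936$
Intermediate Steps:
$v = 208263$ ($v = 9 - \left(-1707\right) 122 = 9 - -208254 = 9 + 208254 = 208263$)
$N + v = -320199 + 208263 = -111936$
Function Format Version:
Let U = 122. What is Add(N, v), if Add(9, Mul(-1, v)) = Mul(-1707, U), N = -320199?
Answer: -111936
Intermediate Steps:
v = 208263 (v = Add(9, Mul(-1, Mul(-1707, 122))) = Add(9, Mul(-1, -208254)) = Add(9, 208254) = 208263)
Add(N, v) = Add(-320199, 208263) = -111936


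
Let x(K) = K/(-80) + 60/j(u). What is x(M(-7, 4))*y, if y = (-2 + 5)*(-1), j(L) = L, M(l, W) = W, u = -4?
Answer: 903/20 ≈ 45.150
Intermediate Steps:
x(K) = -15 - K/80 (x(K) = K/(-80) + 60/(-4) = K*(-1/80) + 60*(-¼) = -K/80 - 15 = -15 - K/80)
y = -3 (y = 3*(-1) = -3)
x(M(-7, 4))*y = (-15 - 1/80*4)*(-3) = (-15 - 1/20)*(-3) = -301/20*(-3) = 903/20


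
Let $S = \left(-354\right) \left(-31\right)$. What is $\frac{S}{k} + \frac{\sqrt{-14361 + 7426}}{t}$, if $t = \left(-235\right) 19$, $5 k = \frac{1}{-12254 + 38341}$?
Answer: $1431393690 - \frac{i \sqrt{6935}}{4465} \approx 1.4314 \cdot 10^{9} - 0.018651 i$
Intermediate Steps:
$k = \frac{1}{130435}$ ($k = \frac{1}{5 \left(-12254 + 38341\right)} = \frac{1}{5 \cdot 26087} = \frac{1}{5} \cdot \frac{1}{26087} = \frac{1}{130435} \approx 7.6666 \cdot 10^{-6}$)
$t = -4465$
$S = 10974$
$\frac{S}{k} + \frac{\sqrt{-14361 + 7426}}{t} = 10974 \frac{1}{\frac{1}{130435}} + \frac{\sqrt{-14361 + 7426}}{-4465} = 10974 \cdot 130435 + \sqrt{-6935} \left(- \frac{1}{4465}\right) = 1431393690 + i \sqrt{6935} \left(- \frac{1}{4465}\right) = 1431393690 - \frac{i \sqrt{6935}}{4465}$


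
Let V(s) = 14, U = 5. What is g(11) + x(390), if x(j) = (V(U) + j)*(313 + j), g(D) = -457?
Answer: 283555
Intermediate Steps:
x(j) = (14 + j)*(313 + j)
g(11) + x(390) = -457 + (4382 + 390² + 327*390) = -457 + (4382 + 152100 + 127530) = -457 + 284012 = 283555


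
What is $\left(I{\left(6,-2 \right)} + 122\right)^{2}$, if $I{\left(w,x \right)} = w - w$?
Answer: $14884$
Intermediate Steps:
$I{\left(w,x \right)} = 0$
$\left(I{\left(6,-2 \right)} + 122\right)^{2} = \left(0 + 122\right)^{2} = 122^{2} = 14884$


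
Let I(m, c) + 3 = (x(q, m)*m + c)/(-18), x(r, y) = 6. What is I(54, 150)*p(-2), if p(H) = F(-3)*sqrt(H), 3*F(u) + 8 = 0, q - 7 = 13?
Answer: 704*I*sqrt(2)/9 ≈ 110.62*I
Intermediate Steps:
q = 20 (q = 7 + 13 = 20)
F(u) = -8/3 (F(u) = -8/3 + (1/3)*0 = -8/3 + 0 = -8/3)
I(m, c) = -3 - m/3 - c/18 (I(m, c) = -3 + (6*m + c)/(-18) = -3 + (c + 6*m)*(-1/18) = -3 + (-m/3 - c/18) = -3 - m/3 - c/18)
p(H) = -8*sqrt(H)/3
I(54, 150)*p(-2) = (-3 - 1/3*54 - 1/18*150)*(-8*I*sqrt(2)/3) = (-3 - 18 - 25/3)*(-8*I*sqrt(2)/3) = -(-704)*I*sqrt(2)/9 = 704*I*sqrt(2)/9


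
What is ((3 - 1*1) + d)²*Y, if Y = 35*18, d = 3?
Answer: 15750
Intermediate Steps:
Y = 630
((3 - 1*1) + d)²*Y = ((3 - 1*1) + 3)²*630 = ((3 - 1) + 3)²*630 = (2 + 3)²*630 = 5²*630 = 25*630 = 15750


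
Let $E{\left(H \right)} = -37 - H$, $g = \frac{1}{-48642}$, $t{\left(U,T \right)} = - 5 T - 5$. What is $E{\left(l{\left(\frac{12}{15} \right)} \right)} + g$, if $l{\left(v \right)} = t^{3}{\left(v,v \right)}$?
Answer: $\frac{33660263}{48642} \approx 692.0$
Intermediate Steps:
$t{\left(U,T \right)} = -5 - 5 T$
$g = - \frac{1}{48642} \approx -2.0558 \cdot 10^{-5}$
$l{\left(v \right)} = \left(-5 - 5 v\right)^{3}$
$E{\left(l{\left(\frac{12}{15} \right)} \right)} + g = \left(-37 - - 125 \left(1 + \frac{12}{15}\right)^{3}\right) - \frac{1}{48642} = \left(-37 - - 125 \left(1 + 12 \cdot \frac{1}{15}\right)^{3}\right) - \frac{1}{48642} = \left(-37 - - 125 \left(1 + \frac{4}{5}\right)^{3}\right) - \frac{1}{48642} = \left(-37 - - 125 \left(\frac{9}{5}\right)^{3}\right) - \frac{1}{48642} = \left(-37 - \left(-125\right) \frac{729}{125}\right) - \frac{1}{48642} = \left(-37 - -729\right) - \frac{1}{48642} = \left(-37 + 729\right) - \frac{1}{48642} = 692 - \frac{1}{48642} = \frac{33660263}{48642}$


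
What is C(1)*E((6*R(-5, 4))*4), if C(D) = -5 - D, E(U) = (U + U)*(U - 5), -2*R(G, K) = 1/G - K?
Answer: -686448/25 ≈ -27458.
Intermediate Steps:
R(G, K) = K/2 - 1/(2*G) (R(G, K) = -(1/G - K)/2 = K/2 - 1/(2*G))
E(U) = 2*U*(-5 + U) (E(U) = (2*U)*(-5 + U) = 2*U*(-5 + U))
C(1)*E((6*R(-5, 4))*4) = (-5 - 1*1)*(2*((6*((½)*(-1 - 5*4)/(-5)))*4)*(-5 + (6*((½)*(-1 - 5*4)/(-5)))*4)) = (-5 - 1)*(2*((6*((½)*(-⅕)*(-1 - 20)))*4)*(-5 + (6*((½)*(-⅕)*(-1 - 20)))*4)) = -12*(6*((½)*(-⅕)*(-21)))*4*(-5 + (6*((½)*(-⅕)*(-21)))*4) = -12*(6*(21/10))*4*(-5 + (6*(21/10))*4) = -12*(63/5)*4*(-5 + (63/5)*4) = -12*252*(-5 + 252/5)/5 = -12*252*227/(5*5) = -6*114408/25 = -686448/25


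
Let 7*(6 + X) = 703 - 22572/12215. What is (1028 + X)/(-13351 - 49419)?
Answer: -95950683/5367148850 ≈ -0.017877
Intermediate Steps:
X = 8051543/85505 (X = -6 + (703 - 22572/12215)/7 = -6 + (1/7)*(8564573/12215) = -6 + 8564573/85505 = 8051543/85505 ≈ 94.165)
(1028 + X)/(-13351 - 49419) = (1028 + 8051543/85505)/(-13351 - 49419) = (95950683/85505)/(-62770) = (95950683/85505)*(-1/62770) = -95950683/5367148850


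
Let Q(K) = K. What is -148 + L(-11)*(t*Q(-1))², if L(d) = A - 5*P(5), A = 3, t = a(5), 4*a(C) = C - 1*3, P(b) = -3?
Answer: -287/2 ≈ -143.50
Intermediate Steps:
a(C) = -¾ + C/4 (a(C) = (C - 1*3)/4 = (C - 3)/4 = (-3 + C)/4 = -¾ + C/4)
t = ½ (t = -¾ + (¼)*5 = -¾ + 5/4 = ½ ≈ 0.50000)
L(d) = 18 (L(d) = 3 - 5*(-3) = 3 + 15 = 18)
-148 + L(-11)*(t*Q(-1))² = -148 + 18*((½)*(-1))² = -148 + 18*(-½)² = -148 + 18*(¼) = -148 + 9/2 = -287/2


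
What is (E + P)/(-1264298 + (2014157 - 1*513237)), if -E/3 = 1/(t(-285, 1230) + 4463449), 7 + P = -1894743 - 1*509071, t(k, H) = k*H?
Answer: -4943336493541/486601193589 ≈ -10.159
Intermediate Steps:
t(k, H) = H*k
P = -2403821 (P = -7 + (-1894743 - 1*509071) = -7 + (-1894743 - 509071) = -7 - 2403814 = -2403821)
E = -3/4112899 (E = -3/(1230*(-285) + 4463449) = -3/(-350550 + 4463449) = -3/4112899 ≈ -7.2941e-7)
(E + P)/(-1264298 + (2014157 - 1*513237)) = (-3/4112899 - 2403821)/(-1264298 + (2014157 - 1*513237)) = -9886672987082/(4112899*(-1264298 + (2014157 - 513237))) = -9886672987082/(4112899*(-1264298 + 1500920)) = -9886672987082/4112899/236622 = -9886672987082/4112899*1/236622 = -4943336493541/486601193589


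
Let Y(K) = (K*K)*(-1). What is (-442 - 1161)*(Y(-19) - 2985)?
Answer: 5363638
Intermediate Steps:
Y(K) = -K² (Y(K) = K²*(-1) = -K²)
(-442 - 1161)*(Y(-19) - 2985) = (-442 - 1161)*(-1*(-19)² - 2985) = -1603*(-1*361 - 2985) = -1603*(-361 - 2985) = -1603*(-3346) = 5363638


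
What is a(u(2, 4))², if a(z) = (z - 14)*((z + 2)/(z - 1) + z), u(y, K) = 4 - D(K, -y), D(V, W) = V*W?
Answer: 85264/121 ≈ 704.66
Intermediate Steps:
u(y, K) = 4 + K*y (u(y, K) = 4 - K*(-y) = 4 - (-1)*K*y = 4 + K*y)
a(z) = (-14 + z)*(z + (2 + z)/(-1 + z)) (a(z) = (-14 + z)*((2 + z)/(-1 + z) + z) = (-14 + z)*(z + (2 + z)/(-1 + z)))
a(u(2, 4))² = ((-28 + (4 + 4*2)³ - 14*(4 + 4*2)² + 2*(4 + 4*2))/(-1 + (4 + 4*2)))² = ((-28 + (4 + 8)³ - 14*(4 + 8)² + 2*(4 + 8))/(-1 + (4 + 8)))² = ((-28 + 12³ - 14*12² + 2*12)/(-1 + 12))² = ((-28 + 1728 - 14*144 + 24)/11)² = ((-28 + 1728 - 2016 + 24)/11)² = ((1/11)*(-292))² = (-292/11)² = 85264/121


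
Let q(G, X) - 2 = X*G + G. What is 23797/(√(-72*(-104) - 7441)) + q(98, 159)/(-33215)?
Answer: -15682/33215 + 23797*√47/47 ≈ 3470.7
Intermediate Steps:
q(G, X) = 2 + G + G*X (q(G, X) = 2 + (X*G + G) = 2 + (G*X + G) = 2 + (G + G*X) = 2 + G + G*X)
23797/(√(-72*(-104) - 7441)) + q(98, 159)/(-33215) = 23797/(√(-72*(-104) - 7441)) + (2 + 98 + 98*159)/(-33215) = 23797/(√(7488 - 7441)) + (2 + 98 + 15582)*(-1/33215) = 23797/(√47) + 15682*(-1/33215) = 23797*(√47/47) - 15682/33215 = 23797*√47/47 - 15682/33215 = -15682/33215 + 23797*√47/47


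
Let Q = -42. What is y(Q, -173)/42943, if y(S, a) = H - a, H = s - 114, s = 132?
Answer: 191/42943 ≈ 0.0044478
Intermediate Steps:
H = 18 (H = 132 - 114 = 18)
y(S, a) = 18 - a
y(Q, -173)/42943 = (18 - 1*(-173))/42943 = (18 + 173)*(1/42943) = 191*(1/42943) = 191/42943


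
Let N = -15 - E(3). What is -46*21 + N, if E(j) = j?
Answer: -984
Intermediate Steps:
N = -18 (N = -15 - 1*3 = -15 - 3 = -18)
-46*21 + N = -46*21 - 18 = -966 - 18 = -984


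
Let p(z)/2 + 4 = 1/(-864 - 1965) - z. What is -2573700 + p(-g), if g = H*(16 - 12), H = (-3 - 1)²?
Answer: -7280657822/2829 ≈ -2.5736e+6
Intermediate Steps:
H = 16 (H = (-4)² = 16)
g = 64 (g = 16*(16 - 12) = 16*4 = 64)
p(z) = -22634/2829 - 2*z (p(z) = -8 + 2*(1/(-864 - 1965) - z) = -8 + 2*(1/(-2829) - z) = -8 + 2*(-1/2829 - z) = -8 + (-2/2829 - 2*z) = -22634/2829 - 2*z)
-2573700 + p(-g) = -2573700 + (-22634/2829 - (-2)*64) = -2573700 + (-22634/2829 - 2*(-64)) = -2573700 + (-22634/2829 + 128) = -2573700 + 339478/2829 = -7280657822/2829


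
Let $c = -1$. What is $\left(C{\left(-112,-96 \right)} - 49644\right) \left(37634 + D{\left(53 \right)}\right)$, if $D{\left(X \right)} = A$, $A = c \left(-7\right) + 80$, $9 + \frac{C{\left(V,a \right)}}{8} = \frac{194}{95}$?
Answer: $- \frac{178098494428}{95} \approx -1.8747 \cdot 10^{9}$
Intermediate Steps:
$C{\left(V,a \right)} = - \frac{5288}{95}$ ($C{\left(V,a \right)} = -72 + 8 \cdot \frac{194}{95} = -72 + \frac{1552}{95} = - \frac{5288}{95}$)
$A = 87$ ($A = \left(-1\right) \left(-7\right) + 80 = 7 + 80 = 87$)
$D{\left(X \right)} = 87$
$\left(C{\left(-112,-96 \right)} - 49644\right) \left(37634 + D{\left(53 \right)}\right) = \left(- \frac{5288}{95} - 49644\right) \left(37634 + 87\right) = \left(- \frac{4721468}{95}\right) 37721 = - \frac{178098494428}{95}$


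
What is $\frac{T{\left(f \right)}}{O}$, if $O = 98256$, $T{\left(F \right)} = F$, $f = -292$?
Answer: $- \frac{73}{24564} \approx -0.0029718$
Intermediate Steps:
$\frac{T{\left(f \right)}}{O} = - \frac{292}{98256} = \left(-292\right) \frac{1}{98256} = - \frac{73}{24564}$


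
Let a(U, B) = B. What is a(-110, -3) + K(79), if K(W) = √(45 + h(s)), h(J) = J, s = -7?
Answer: -3 + √38 ≈ 3.1644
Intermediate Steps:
K(W) = √38 (K(W) = √(45 - 7) = √38)
a(-110, -3) + K(79) = -3 + √38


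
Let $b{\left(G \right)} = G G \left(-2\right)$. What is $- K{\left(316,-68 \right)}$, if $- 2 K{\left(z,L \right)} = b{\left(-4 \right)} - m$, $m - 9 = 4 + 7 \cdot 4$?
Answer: $- \frac{73}{2} \approx -36.5$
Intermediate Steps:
$b{\left(G \right)} = - 2 G^{2}$ ($b{\left(G \right)} = G^{2} \left(-2\right) = - 2 G^{2}$)
$m = 41$ ($m = 9 + \left(4 + 7 \cdot 4\right) = 9 + \left(4 + 28\right) = 9 + 32 = 41$)
$K{\left(z,L \right)} = \frac{73}{2}$ ($K{\left(z,L \right)} = - \frac{- 2 \left(-4\right)^{2} - 41}{2} = - \frac{\left(-2\right) 16 - 41}{2} = - \frac{-32 - 41}{2} = \left(- \frac{1}{2}\right) \left(-73\right) = \frac{73}{2}$)
$- K{\left(316,-68 \right)} = \left(-1\right) \frac{73}{2} = - \frac{73}{2}$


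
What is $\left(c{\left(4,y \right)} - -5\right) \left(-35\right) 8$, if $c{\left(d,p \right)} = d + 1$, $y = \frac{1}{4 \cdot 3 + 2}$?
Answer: $-2800$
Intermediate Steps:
$y = \frac{1}{14}$ ($y = \frac{1}{12 + 2} = \frac{1}{14} \approx 0.071429$)
$c{\left(d,p \right)} = 1 + d$
$\left(c{\left(4,y \right)} - -5\right) \left(-35\right) 8 = \left(\left(1 + 4\right) - -5\right) \left(-35\right) 8 = \left(5 + 5\right) \left(-35\right) 8 = 10 \left(-35\right) 8 = \left(-350\right) 8 = -2800$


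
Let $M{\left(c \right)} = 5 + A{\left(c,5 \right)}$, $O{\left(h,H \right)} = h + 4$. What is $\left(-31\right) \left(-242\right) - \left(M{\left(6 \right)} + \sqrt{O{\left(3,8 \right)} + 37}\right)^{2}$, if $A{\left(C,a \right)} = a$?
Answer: $7358 - 40 \sqrt{11} \approx 7225.3$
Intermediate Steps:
$O{\left(h,H \right)} = 4 + h$
$M{\left(c \right)} = 10$ ($M{\left(c \right)} = 5 + 5 = 10$)
$\left(-31\right) \left(-242\right) - \left(M{\left(6 \right)} + \sqrt{O{\left(3,8 \right)} + 37}\right)^{2} = \left(-31\right) \left(-242\right) - \left(10 + \sqrt{\left(4 + 3\right) + 37}\right)^{2} = 7502 - \left(10 + \sqrt{7 + 37}\right)^{2} = 7502 - \left(10 + \sqrt{44}\right)^{2} = 7502 - \left(10 + 2 \sqrt{11}\right)^{2}$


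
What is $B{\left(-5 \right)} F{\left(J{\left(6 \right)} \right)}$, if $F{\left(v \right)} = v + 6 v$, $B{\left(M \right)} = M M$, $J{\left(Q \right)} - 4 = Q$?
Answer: $1750$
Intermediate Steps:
$J{\left(Q \right)} = 4 + Q$
$B{\left(M \right)} = M^{2}$
$F{\left(v \right)} = 7 v$
$B{\left(-5 \right)} F{\left(J{\left(6 \right)} \right)} = \left(-5\right)^{2} \cdot 7 \left(4 + 6\right) = 25 \cdot 7 \cdot 10 = 25 \cdot 70 = 1750$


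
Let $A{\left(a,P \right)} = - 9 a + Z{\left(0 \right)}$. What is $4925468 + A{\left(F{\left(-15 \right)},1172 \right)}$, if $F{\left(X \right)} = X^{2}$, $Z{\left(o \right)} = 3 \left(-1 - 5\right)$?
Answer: $4923425$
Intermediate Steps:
$Z{\left(o \right)} = -18$ ($Z{\left(o \right)} = 3 \left(-6\right) = -18$)
$A{\left(a,P \right)} = -18 - 9 a$ ($A{\left(a,P \right)} = - 9 a - 18 = -18 - 9 a$)
$4925468 + A{\left(F{\left(-15 \right)},1172 \right)} = 4925468 - \left(18 + 9 \left(-15\right)^{2}\right) = 4925468 - 2043 = 4923425$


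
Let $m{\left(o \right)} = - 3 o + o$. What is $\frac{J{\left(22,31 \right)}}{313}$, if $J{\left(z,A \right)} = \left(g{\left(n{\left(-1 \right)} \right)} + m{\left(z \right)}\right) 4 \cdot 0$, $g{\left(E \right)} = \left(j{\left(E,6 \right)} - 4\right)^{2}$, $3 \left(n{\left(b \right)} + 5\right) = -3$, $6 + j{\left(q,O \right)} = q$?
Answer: $0$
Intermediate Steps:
$j{\left(q,O \right)} = -6 + q$
$n{\left(b \right)} = -6$ ($n{\left(b \right)} = -5 + \frac{1}{3} \left(-3\right) = -5 - 1 = -6$)
$m{\left(o \right)} = - 2 o$
$g{\left(E \right)} = \left(-10 + E\right)^{2}$ ($g{\left(E \right)} = \left(\left(-6 + E\right) - 4\right)^{2} = \left(-10 + E\right)^{2}$)
$J{\left(z,A \right)} = 0$ ($J{\left(z,A \right)} = \left(\left(-10 - 6\right)^{2} - 2 z\right) 4 \cdot 0 = \left(\left(-16\right)^{2} - 2 z\right) 0 = \left(256 - 2 z\right) 0 = 0$)
$\frac{J{\left(22,31 \right)}}{313} = \frac{0}{313} = 0 \cdot \frac{1}{313} = 0$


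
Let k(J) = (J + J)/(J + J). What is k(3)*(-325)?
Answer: -325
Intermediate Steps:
k(J) = 1 (k(J) = (2*J)/((2*J)) = (2*J)*(1/(2*J)) = 1)
k(3)*(-325) = 1*(-325) = -325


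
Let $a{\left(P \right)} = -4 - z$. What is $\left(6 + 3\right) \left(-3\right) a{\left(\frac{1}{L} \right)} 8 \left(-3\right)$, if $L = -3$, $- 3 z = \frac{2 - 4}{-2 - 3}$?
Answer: $- \frac{12528}{5} \approx -2505.6$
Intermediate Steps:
$z = - \frac{2}{15}$ ($z = - \frac{\left(2 - 4\right) \frac{1}{-2 - 3}}{3} = - \frac{\left(-2\right) \frac{1}{-5}}{3} = - \frac{\left(-2\right) \left(- \frac{1}{5}\right)}{3} = \left(- \frac{1}{3}\right) \frac{2}{5} = - \frac{2}{15} \approx -0.13333$)
$a{\left(P \right)} = - \frac{58}{15}$ ($a{\left(P \right)} = -4 - - \frac{2}{15} = -4 + \frac{2}{15} = - \frac{58}{15}$)
$\left(6 + 3\right) \left(-3\right) a{\left(\frac{1}{L} \right)} 8 \left(-3\right) = \left(6 + 3\right) \left(-3\right) \left(- \frac{58}{15}\right) 8 \left(-3\right) = 9 \left(-3\right) \left(- \frac{58}{15}\right) \left(-24\right) = \left(-27\right) \left(- \frac{58}{15}\right) \left(-24\right) = \frac{522}{5} \left(-24\right) = - \frac{12528}{5}$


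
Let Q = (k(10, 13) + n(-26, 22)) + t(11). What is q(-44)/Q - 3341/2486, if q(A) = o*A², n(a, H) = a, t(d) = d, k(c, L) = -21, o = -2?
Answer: 2376379/22374 ≈ 106.21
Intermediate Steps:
q(A) = -2*A²
Q = -36 (Q = (-21 - 26) + 11 = -47 + 11 = -36)
q(-44)/Q - 3341/2486 = -2*(-44)²/(-36) - 3341/2486 = -2*1936*(-1/36) - 3341*1/2486 = -3872*(-1/36) - 3341/2486 = 968/9 - 3341/2486 = 2376379/22374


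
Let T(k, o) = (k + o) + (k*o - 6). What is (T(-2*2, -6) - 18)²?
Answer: 100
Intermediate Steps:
T(k, o) = -6 + k + o + k*o (T(k, o) = (k + o) + (-6 + k*o) = -6 + k + o + k*o)
(T(-2*2, -6) - 18)² = ((-6 - 2*2 - 6 - 2*2*(-6)) - 18)² = ((-6 - 4 - 6 - 4*(-6)) - 18)² = ((-6 - 4 - 6 + 24) - 18)² = (8 - 18)² = (-10)² = 100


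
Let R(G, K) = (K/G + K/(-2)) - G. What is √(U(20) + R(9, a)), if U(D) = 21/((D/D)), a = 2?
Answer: √101/3 ≈ 3.3500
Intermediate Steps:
R(G, K) = -G - K/2 + K/G (R(G, K) = (K/G + K*(-½)) - G = (K/G - K/2) - G = (-K/2 + K/G) - G = -G - K/2 + K/G)
U(D) = 21 (U(D) = 21/1 = 21*1 = 21)
√(U(20) + R(9, a)) = √(21 + (-1*9 - ½*2 + 2/9)) = √(21 + (-9 - 1 + 2*(⅑))) = √(21 + (-9 - 1 + 2/9)) = √(21 - 88/9) = √(101/9) = √101/3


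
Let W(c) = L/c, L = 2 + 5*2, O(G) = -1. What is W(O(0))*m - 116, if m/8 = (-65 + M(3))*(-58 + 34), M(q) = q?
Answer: -142964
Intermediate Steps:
L = 12 (L = 2 + 10 = 12)
m = 11904 (m = 8*((-65 + 3)*(-58 + 34)) = 8*(-62*(-24)) = 8*1488 = 11904)
W(c) = 12/c
W(O(0))*m - 116 = (12/(-1))*11904 - 116 = (12*(-1))*11904 - 116 = -12*11904 - 116 = -142848 - 116 = -142964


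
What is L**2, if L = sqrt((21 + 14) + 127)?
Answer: 162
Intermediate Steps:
L = 9*sqrt(2) (L = sqrt(35 + 127) = sqrt(162) = 9*sqrt(2) ≈ 12.728)
L**2 = (9*sqrt(2))**2 = 162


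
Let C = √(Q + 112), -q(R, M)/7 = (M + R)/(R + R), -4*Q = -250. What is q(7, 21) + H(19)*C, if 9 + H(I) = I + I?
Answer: -14 + 29*√698/2 ≈ 369.09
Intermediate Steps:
H(I) = -9 + 2*I (H(I) = -9 + (I + I) = -9 + 2*I)
Q = 125/2 (Q = -¼*(-250) = 125/2 ≈ 62.500)
q(R, M) = -7*(M + R)/(2*R) (q(R, M) = -7*(M + R)/(R + R) = -7*(M + R)/(2*R))
C = √698/2 (C = √(125/2 + 112) = √(349/2) = √698/2 ≈ 13.210)
q(7, 21) + H(19)*C = (7/2)*(-1*21 - 1*7)/7 + (-9 + 2*19)*(√698/2) = (7/2)*(⅐)*(-21 - 7) + (-9 + 38)*(√698/2) = (7/2)*(⅐)*(-28) + 29*(√698/2) = -14 + 29*√698/2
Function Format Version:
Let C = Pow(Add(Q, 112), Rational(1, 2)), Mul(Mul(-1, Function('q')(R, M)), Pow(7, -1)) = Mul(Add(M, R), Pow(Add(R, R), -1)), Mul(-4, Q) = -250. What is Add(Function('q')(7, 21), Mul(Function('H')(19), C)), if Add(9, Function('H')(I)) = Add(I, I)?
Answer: Add(-14, Mul(Rational(29, 2), Pow(698, Rational(1, 2)))) ≈ 369.09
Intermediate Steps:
Function('H')(I) = Add(-9, Mul(2, I)) (Function('H')(I) = Add(-9, Add(I, I)) = Add(-9, Mul(2, I)))
Q = Rational(125, 2) (Q = Mul(Rational(-1, 4), -250) = Rational(125, 2) ≈ 62.500)
Function('q')(R, M) = Mul(Rational(-7, 2), Pow(R, -1), Add(M, R)) (Function('q')(R, M) = Mul(-7, Mul(Add(M, R), Pow(Add(R, R), -1))) = Mul(-7, Mul(Add(M, R), Pow(Mul(2, R), -1))) = Mul(-7, Mul(Add(M, R), Mul(Rational(1, 2), Pow(R, -1)))) = Mul(-7, Mul(Rational(1, 2), Pow(R, -1), Add(M, R))) = Mul(Rational(-7, 2), Pow(R, -1), Add(M, R)))
C = Mul(Rational(1, 2), Pow(698, Rational(1, 2))) (C = Pow(Add(Rational(125, 2), 112), Rational(1, 2)) = Pow(Rational(349, 2), Rational(1, 2)) = Mul(Rational(1, 2), Pow(698, Rational(1, 2))) ≈ 13.210)
Add(Function('q')(7, 21), Mul(Function('H')(19), C)) = Add(Mul(Rational(7, 2), Pow(7, -1), Add(Mul(-1, 21), Mul(-1, 7))), Mul(Add(-9, Mul(2, 19)), Mul(Rational(1, 2), Pow(698, Rational(1, 2))))) = Add(Mul(Rational(7, 2), Rational(1, 7), Add(-21, -7)), Mul(Add(-9, 38), Mul(Rational(1, 2), Pow(698, Rational(1, 2))))) = Add(Mul(Rational(7, 2), Rational(1, 7), -28), Mul(29, Mul(Rational(1, 2), Pow(698, Rational(1, 2))))) = Add(-14, Mul(Rational(29, 2), Pow(698, Rational(1, 2))))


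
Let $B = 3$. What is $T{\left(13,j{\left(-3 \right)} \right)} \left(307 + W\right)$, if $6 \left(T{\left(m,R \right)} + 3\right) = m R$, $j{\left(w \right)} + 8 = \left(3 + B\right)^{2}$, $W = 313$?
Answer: $\frac{107260}{3} \approx 35753.0$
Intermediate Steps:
$j{\left(w \right)} = 28$ ($j{\left(w \right)} = -8 + \left(3 + 3\right)^{2} = -8 + 6^{2} = -8 + 36 = 28$)
$T{\left(m,R \right)} = -3 + \frac{R m}{6}$ ($T{\left(m,R \right)} = -3 + \frac{m R}{6} = -3 + \frac{R m}{6}$)
$T{\left(13,j{\left(-3 \right)} \right)} \left(307 + W\right) = \left(-3 + \frac{1}{6} \cdot 28 \cdot 13\right) \left(307 + 313\right) = \left(-3 + \frac{182}{3}\right) 620 = \frac{173}{3} \cdot 620 = \frac{107260}{3}$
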